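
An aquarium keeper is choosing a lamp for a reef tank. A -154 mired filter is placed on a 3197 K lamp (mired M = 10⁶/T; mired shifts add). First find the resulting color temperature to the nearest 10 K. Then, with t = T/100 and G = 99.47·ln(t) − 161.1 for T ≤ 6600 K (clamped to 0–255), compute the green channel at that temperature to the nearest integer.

251

M_in = 10⁶/3197 = 312.79; M_out = 312.79 + (-154) = 158.79.
T_out = 10⁶/158.79 = 6297.5 K → 6300 K; t = 63.
G = 99.47·ln 63 − 161.1 = 99.47·4.1431 − 161.1 = 251.018.
Rounded: 251.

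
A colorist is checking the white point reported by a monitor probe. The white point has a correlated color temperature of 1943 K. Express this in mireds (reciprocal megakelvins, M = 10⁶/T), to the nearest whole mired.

515 mireds

M = 10⁶ / 1943 = 514.668 → 515 mireds.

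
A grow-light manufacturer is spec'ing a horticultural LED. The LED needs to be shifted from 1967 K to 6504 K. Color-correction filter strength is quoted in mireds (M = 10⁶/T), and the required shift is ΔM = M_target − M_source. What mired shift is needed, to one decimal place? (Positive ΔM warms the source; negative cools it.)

-354.6 mireds

M_source = 10⁶/1967 = 508.388; M_target = 10⁶/6504 = 153.752.
ΔM = 153.752 − 508.388 = -354.637 → -354.6 mireds, a cooling shift.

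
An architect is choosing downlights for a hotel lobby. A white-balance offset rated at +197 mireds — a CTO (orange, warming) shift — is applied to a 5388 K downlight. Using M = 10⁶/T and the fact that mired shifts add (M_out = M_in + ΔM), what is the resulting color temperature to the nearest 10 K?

M_in = 10⁶/5388 = 185.60 mireds.
M_out = 185.60 + (+197) = 382.60 mireds.
T_out = 10⁶/382.60 = 2613.7 K → 2610 K.

2610 K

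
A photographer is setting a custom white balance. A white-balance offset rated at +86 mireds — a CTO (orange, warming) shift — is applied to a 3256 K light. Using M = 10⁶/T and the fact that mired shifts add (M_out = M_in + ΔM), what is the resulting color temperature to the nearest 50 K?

M_in = 10⁶/3256 = 307.13 mireds.
M_out = 307.13 + (+86) = 393.13 mireds.
T_out = 10⁶/393.13 = 2543.7 K → 2550 K.

2550 K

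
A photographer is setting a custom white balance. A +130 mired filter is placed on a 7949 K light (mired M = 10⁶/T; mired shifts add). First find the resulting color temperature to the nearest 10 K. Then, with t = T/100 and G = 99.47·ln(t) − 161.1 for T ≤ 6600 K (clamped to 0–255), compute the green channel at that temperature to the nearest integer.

M_in = 10⁶/7949 = 125.80; M_out = 125.80 + (+130) = 255.80.
T_out = 10⁶/255.80 = 3909.3 K → 3910 K; t = 39.1.
G = 99.47·ln 39.1 − 161.1 = 99.47·3.6661 − 161.1 = 203.569.
Rounded: 204.

204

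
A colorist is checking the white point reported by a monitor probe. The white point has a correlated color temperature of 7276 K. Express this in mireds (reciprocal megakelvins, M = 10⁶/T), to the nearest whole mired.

M = 10⁶ / 7276 = 137.438 → 137 mireds.

137 mireds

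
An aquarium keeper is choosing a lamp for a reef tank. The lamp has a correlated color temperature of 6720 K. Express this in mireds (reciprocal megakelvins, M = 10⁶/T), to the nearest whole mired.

149 mireds

M = 10⁶ / 6720 = 148.810 → 149 mireds.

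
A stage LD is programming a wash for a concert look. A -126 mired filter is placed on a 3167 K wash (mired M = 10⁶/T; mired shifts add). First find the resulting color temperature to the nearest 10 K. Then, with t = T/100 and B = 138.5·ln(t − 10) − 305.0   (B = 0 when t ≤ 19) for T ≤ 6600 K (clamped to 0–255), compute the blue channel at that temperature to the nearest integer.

215

M_in = 10⁶/3167 = 315.76; M_out = 315.76 + (-126) = 189.76.
T_out = 10⁶/189.76 = 5269.9 K → 5270 K; t = 52.7.
B = 138.5·ln(52.7 − 10) − 305.0 = 138.5·ln 42.7 − 305.0 = 138.5·3.7542 − 305.0 = 214.957.
Rounded: 215.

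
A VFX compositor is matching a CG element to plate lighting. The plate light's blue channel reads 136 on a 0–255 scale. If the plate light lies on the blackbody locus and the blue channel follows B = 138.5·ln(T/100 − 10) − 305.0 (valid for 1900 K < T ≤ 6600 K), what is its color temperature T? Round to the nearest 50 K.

3400 K

ln(t − 10) = (136 + 305.0) / 138.5 = 3.1841.
t − 10 = e^3.1841 = 24.146, so t = 34.146.
T = 100·t = 3415 K → 3400 K to the nearest 50 K.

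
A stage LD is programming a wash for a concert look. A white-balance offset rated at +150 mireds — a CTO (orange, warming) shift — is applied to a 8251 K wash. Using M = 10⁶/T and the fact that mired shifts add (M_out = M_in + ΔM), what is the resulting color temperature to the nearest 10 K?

3690 K

M_in = 10⁶/8251 = 121.20 mireds.
M_out = 121.20 + (+150) = 271.20 mireds.
T_out = 10⁶/271.20 = 3687.4 K → 3690 K.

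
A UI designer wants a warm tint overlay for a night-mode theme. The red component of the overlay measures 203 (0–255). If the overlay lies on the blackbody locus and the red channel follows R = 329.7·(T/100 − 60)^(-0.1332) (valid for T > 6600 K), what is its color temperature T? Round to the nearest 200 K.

(t − 60)^(-0.1332) = 203/329.7 = 0.61571.
t − 60 = 0.61571^(1/-0.1332) = 0.61571^(-7.508) = 38.129, so t = 98.129.
T = 100·t = 9813 K → 9800 K to the nearest 200 K.

9800 K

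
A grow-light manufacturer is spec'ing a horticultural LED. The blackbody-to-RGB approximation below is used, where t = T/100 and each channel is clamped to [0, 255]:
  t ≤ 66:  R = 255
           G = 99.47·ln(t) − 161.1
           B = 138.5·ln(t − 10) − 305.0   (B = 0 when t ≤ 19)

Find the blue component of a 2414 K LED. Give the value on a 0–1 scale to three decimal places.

t = 2414/100 = 24.14; the t ≤ 66 branch applies.
B = 138.5·ln(24.14 − 10) − 305.0 = 138.5·ln 14.14 − 305.0 = 138.5·2.6490 − 305.0 = 61.888.
On a 0–1 scale: 61.888/255 = 0.2427 → 0.243.

0.243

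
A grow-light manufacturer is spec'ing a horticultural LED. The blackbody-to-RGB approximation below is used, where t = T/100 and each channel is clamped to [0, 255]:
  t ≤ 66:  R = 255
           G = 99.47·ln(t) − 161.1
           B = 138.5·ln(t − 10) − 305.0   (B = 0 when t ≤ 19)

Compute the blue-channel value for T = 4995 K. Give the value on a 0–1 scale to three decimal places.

0.807

t = 4995/100 = 49.95; the t ≤ 66 branch applies.
B = 138.5·ln(49.95 − 10) − 305.0 = 138.5·ln 39.95 − 305.0 = 138.5·3.6876 − 305.0 = 205.737.
On a 0–1 scale: 205.737/255 = 0.8068 → 0.807.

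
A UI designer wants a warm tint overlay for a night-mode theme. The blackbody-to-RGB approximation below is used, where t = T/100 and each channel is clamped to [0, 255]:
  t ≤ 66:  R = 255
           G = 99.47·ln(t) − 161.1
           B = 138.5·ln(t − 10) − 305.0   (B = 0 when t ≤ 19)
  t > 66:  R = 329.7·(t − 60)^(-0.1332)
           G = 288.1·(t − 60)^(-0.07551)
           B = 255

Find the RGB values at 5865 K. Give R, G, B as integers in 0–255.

t = 5865/100 = 58.65; the t ≤ 66 branch applies.
R = 255 by definition for t ≤ 66.
G = 99.47·ln 58.65 − 161.1 = 99.47·4.0716 − 161.1 = 243.901.
B = 138.5·ln(58.65 − 10) − 305.0 = 138.5·ln 48.65 − 305.0 = 138.5·3.8847 − 305.0 = 233.024.
Rounded: (255, 244, 233).

R=255, G=244, B=233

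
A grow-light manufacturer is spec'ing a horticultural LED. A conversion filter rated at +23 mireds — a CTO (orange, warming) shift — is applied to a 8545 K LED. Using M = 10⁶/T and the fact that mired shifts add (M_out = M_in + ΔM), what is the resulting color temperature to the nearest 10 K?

7140 K

M_in = 10⁶/8545 = 117.03 mireds.
M_out = 117.03 + (+23) = 140.03 mireds.
T_out = 10⁶/140.03 = 7141.5 K → 7140 K.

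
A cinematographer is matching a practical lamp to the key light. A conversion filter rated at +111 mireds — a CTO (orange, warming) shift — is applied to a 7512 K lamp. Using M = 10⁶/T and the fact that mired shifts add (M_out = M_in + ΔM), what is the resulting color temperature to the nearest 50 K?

M_in = 10⁶/7512 = 133.12 mireds.
M_out = 133.12 + (+111) = 244.12 mireds.
T_out = 10⁶/244.12 = 4096.3 K → 4100 K.

4100 K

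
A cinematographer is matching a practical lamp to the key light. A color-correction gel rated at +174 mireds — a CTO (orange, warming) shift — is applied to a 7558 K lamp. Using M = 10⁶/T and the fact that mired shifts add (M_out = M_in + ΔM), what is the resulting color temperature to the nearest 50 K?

3250 K

M_in = 10⁶/7558 = 132.31 mireds.
M_out = 132.31 + (+174) = 306.31 mireds.
T_out = 10⁶/306.31 = 3264.7 K → 3250 K.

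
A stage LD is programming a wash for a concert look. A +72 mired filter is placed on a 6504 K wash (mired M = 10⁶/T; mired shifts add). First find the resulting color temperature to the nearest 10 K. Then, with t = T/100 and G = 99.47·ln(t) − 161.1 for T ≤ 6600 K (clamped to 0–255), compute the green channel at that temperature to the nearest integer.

216

M_in = 10⁶/6504 = 153.75; M_out = 153.75 + (+72) = 225.75.
T_out = 10⁶/225.75 = 4429.6 K → 4430 K; t = 44.3.
G = 99.47·ln 44.3 − 161.1 = 99.47·3.7910 − 161.1 = 215.989.
Rounded: 216.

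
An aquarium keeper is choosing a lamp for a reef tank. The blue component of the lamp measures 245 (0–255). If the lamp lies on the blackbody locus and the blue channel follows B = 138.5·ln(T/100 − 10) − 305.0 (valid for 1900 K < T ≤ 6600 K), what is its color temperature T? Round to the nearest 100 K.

ln(t − 10) = (245 + 305.0) / 138.5 = 3.9711.
t − 10 = e^3.9711 = 53.044, so t = 63.044.
T = 100·t = 6304 K → 6300 K to the nearest 100 K.

6300 K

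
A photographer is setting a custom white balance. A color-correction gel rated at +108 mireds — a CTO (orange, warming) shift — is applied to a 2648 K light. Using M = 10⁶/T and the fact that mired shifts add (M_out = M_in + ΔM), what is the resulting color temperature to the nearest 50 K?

2050 K

M_in = 10⁶/2648 = 377.64 mireds.
M_out = 377.64 + (+108) = 485.64 mireds.
T_out = 10⁶/485.64 = 2059.1 K → 2050 K.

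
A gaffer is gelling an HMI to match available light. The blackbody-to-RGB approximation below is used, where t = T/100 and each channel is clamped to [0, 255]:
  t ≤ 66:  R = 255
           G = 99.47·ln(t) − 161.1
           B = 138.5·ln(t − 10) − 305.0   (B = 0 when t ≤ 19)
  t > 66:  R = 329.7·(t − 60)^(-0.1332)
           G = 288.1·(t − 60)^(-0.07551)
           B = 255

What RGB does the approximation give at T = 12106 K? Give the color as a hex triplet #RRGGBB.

t = 12106/100 = 121.06; the t > 66 branch applies.
R = 329.7·(121.06 − 60)^(-0.1332) = 329.7·61.06^(-0.1332) = 329.7·0.57828 = 190.658.
G = 288.1·(121.06 − 60)^(-0.07551) = 288.1·61.06^(-0.07551) = 288.1·0.73309 = 211.203.
B = 255 by definition for t > 66.
Rounded: (191, 211, 255).
In hex: #BFD3FF.

#BFD3FF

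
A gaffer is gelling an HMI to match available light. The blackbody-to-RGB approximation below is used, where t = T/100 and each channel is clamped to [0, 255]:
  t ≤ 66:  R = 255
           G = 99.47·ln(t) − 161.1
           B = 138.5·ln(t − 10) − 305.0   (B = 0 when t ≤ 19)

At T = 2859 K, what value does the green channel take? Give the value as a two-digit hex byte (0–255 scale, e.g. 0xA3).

t = 2859/100 = 28.59; the t ≤ 66 branch applies.
G = 99.47·ln 28.59 − 161.1 = 99.47·3.3531 − 161.1 = 172.429.
Rounded: 172; in hex, 0xAC.

0xAC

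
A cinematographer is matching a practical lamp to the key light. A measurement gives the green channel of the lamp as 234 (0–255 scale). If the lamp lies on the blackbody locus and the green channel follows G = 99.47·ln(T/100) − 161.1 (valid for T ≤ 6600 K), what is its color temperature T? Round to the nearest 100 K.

5300 K

ln t = (234 + 161.1) / 99.47 = 3.9721.
t = e^3.9721 = 53.093.
T = 100·t = 5309 K → 5300 K to the nearest 100 K.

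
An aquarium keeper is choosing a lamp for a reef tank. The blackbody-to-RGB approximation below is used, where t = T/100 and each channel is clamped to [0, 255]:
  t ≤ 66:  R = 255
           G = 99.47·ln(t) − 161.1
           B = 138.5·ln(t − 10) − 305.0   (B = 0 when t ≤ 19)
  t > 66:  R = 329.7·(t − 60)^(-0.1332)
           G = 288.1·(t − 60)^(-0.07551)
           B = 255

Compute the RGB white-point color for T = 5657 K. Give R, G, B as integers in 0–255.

R=255, G=240, B=227

t = 5657/100 = 56.57; the t ≤ 66 branch applies.
R = 255 by definition for t ≤ 66.
G = 99.47·ln 56.57 − 161.1 = 99.47·4.0355 − 161.1 = 240.309.
B = 138.5·ln(56.57 − 10) − 305.0 = 138.5·ln 46.57 − 305.0 = 138.5·3.8410 − 305.0 = 226.972.
Rounded: (255, 240, 227).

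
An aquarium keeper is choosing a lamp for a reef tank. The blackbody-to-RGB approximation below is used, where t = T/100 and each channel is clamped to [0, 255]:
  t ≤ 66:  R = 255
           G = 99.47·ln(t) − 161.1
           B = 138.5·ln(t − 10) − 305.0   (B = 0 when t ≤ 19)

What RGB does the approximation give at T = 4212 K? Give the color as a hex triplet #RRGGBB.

#FFD3B0

t = 4212/100 = 42.12; the t ≤ 66 branch applies.
R = 255 by definition for t ≤ 66.
G = 99.47·ln 42.12 − 161.1 = 99.47·3.7405 − 161.1 = 210.970.
B = 138.5·ln(42.12 − 10) − 305.0 = 138.5·ln 32.12 − 305.0 = 138.5·3.4695 − 305.0 = 175.523.
Rounded: (255, 211, 176).
In hex: #FFD3B0.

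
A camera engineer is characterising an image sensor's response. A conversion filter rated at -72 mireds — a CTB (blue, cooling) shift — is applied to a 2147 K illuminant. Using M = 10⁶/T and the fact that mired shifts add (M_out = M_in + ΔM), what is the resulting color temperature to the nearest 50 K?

2550 K

M_in = 10⁶/2147 = 465.77 mireds.
M_out = 465.77 + (-72) = 393.77 mireds.
T_out = 10⁶/393.77 = 2539.6 K → 2550 K.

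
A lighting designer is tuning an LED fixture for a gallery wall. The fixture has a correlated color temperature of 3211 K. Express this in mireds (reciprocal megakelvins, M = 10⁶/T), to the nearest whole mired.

M = 10⁶ / 3211 = 311.429 → 311 mireds.

311 mireds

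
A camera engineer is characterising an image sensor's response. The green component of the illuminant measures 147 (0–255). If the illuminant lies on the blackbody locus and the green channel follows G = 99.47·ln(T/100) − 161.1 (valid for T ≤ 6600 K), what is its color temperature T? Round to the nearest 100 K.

ln t = (147 + 161.1) / 99.47 = 3.0974.
t = e^3.0974 = 22.141.
T = 100·t = 2214 K → 2200 K to the nearest 100 K.

2200 K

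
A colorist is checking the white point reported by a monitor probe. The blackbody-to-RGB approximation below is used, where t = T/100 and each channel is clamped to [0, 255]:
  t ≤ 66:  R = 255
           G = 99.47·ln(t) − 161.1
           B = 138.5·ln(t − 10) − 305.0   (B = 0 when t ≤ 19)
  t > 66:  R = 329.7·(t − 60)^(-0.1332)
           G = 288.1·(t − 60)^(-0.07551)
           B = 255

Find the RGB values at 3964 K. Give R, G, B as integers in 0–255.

t = 3964/100 = 39.64; the t ≤ 66 branch applies.
R = 255 by definition for t ≤ 66.
G = 99.47·ln 39.64 − 161.1 = 99.47·3.6798 − 161.1 = 204.934.
B = 138.5·ln(39.64 − 10) − 305.0 = 138.5·ln 29.64 − 305.0 = 138.5·3.3891 − 305.0 = 164.394.
Rounded: (255, 205, 164).

R=255, G=205, B=164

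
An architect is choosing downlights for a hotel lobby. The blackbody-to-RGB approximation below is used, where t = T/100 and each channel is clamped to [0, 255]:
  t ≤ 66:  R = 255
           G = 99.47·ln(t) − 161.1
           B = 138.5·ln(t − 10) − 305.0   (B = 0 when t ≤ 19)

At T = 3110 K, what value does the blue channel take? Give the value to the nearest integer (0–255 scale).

t = 3110/100 = 31.1; the t ≤ 66 branch applies.
B = 138.5·ln(31.1 − 10) − 305.0 = 138.5·ln 21.1 − 305.0 = 138.5·3.0493 − 305.0 = 117.324.
Rounded: 117.

117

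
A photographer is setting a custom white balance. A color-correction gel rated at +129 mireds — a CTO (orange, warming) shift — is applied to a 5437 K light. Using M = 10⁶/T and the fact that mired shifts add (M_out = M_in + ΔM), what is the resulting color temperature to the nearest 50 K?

M_in = 10⁶/5437 = 183.92 mireds.
M_out = 183.92 + (+129) = 312.92 mireds.
T_out = 10⁶/312.92 = 3195.7 K → 3200 K.

3200 K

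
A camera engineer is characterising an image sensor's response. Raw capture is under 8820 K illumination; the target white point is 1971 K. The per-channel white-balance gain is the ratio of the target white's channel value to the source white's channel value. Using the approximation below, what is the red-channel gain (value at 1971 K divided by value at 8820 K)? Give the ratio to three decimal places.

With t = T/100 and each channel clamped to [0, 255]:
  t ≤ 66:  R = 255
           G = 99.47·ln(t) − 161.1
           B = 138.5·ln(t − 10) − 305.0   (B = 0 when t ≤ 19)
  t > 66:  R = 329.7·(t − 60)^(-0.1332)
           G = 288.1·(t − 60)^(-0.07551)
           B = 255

At 8820 K (t = 88.2):
  R = 329.7·(88.2 − 60)^(-0.1332) = 329.7·28.2^(-0.1332) = 329.7·0.64095 = 211.323.
At 1971 K (t = 19.71):
  R = 255 by definition for t ≤ 66.
Gain = 255.000 / 211.323 = 1.2067 → 1.207.

1.207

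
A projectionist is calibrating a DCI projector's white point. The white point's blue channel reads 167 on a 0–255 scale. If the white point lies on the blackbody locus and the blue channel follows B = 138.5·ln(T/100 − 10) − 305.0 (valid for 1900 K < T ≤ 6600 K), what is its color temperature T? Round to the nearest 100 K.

ln(t − 10) = (167 + 305.0) / 138.5 = 3.4079.
t − 10 = e^3.4079 = 30.203, so t = 40.203.
T = 100·t = 4020 K → 4000 K to the nearest 100 K.

4000 K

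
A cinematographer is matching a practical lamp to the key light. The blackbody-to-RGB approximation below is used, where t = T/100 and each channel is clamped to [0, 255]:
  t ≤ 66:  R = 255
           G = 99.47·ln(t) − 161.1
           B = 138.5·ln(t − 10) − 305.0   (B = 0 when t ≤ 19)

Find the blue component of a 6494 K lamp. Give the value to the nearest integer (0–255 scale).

t = 6494/100 = 64.94; the t ≤ 66 branch applies.
B = 138.5·ln(64.94 − 10) − 305.0 = 138.5·ln 54.94 − 305.0 = 138.5·4.0062 − 305.0 = 249.864.
Rounded: 250.

250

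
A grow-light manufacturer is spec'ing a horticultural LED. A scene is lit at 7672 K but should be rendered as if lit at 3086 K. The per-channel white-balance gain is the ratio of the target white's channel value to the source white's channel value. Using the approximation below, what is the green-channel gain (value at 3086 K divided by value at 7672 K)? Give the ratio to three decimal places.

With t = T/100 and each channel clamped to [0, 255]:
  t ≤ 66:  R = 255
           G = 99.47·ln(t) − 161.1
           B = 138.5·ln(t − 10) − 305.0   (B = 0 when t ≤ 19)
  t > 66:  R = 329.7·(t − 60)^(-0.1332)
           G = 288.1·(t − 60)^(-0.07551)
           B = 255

At 7672 K (t = 76.72):
  G = 288.1·(76.72 − 60)^(-0.07551) = 288.1·16.72^(-0.07551) = 288.1·0.80841 = 232.904.
At 3086 K (t = 30.86):
  G = 99.47·ln 30.86 − 161.1 = 99.47·3.4295 − 161.1 = 180.028.
Gain = 180.028 / 232.904 = 0.7730 → 0.773.

0.773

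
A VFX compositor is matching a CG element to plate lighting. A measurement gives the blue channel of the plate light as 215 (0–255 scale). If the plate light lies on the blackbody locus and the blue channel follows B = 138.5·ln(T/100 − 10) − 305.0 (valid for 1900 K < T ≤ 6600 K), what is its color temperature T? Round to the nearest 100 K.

ln(t − 10) = (215 + 305.0) / 138.5 = 3.7545.
t − 10 = e^3.7545 = 42.713, so t = 52.713.
T = 100·t = 5271 K → 5300 K to the nearest 100 K.

5300 K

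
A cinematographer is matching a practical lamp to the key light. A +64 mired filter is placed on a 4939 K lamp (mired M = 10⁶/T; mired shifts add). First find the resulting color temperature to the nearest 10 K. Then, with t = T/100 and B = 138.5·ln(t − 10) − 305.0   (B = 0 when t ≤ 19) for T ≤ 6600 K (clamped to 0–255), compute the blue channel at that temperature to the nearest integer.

154

M_in = 10⁶/4939 = 202.47; M_out = 202.47 + (+64) = 266.47.
T_out = 10⁶/266.47 = 3752.8 K → 3750 K; t = 37.5.
B = 138.5·ln(37.5 − 10) − 305.0 = 138.5·ln 27.5 − 305.0 = 138.5·3.3142 − 305.0 = 154.015.
Rounded: 154.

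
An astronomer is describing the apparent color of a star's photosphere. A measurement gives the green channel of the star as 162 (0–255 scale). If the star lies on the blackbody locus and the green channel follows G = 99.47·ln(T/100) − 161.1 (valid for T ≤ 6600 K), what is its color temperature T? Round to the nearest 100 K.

ln t = (162 + 161.1) / 99.47 = 3.2482.
t = e^3.2482 = 25.744.
T = 100·t = 2574 K → 2600 K to the nearest 100 K.

2600 K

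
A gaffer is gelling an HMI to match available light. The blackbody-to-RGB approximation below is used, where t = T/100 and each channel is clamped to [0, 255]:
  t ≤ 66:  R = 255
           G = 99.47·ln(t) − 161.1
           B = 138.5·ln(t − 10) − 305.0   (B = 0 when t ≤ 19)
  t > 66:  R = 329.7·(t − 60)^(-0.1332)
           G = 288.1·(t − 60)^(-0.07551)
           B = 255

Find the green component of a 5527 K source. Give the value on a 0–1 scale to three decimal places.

0.933

t = 5527/100 = 55.27; the t ≤ 66 branch applies.
G = 99.47·ln 55.27 − 161.1 = 99.47·4.0122 − 161.1 = 237.997.
On a 0–1 scale: 237.997/255 = 0.9333 → 0.933.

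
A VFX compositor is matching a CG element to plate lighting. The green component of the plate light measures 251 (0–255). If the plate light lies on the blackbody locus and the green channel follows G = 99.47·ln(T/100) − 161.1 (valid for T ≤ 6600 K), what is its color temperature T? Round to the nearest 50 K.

ln t = (251 + 161.1) / 99.47 = 4.1430.
t = e^4.1430 = 62.989.
T = 100·t = 6299 K → 6300 K to the nearest 50 K.

6300 K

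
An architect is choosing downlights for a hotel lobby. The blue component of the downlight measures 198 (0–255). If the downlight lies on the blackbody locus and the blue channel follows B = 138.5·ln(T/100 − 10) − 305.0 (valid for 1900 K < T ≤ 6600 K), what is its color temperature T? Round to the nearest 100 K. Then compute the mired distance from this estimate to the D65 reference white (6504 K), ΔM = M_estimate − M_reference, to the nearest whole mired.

ln(t − 10) = (198 + 305.0) / 138.5 = 3.6318.
t − 10 = e^3.6318 = 37.780, so t = 47.780.
T = 100·t = 4778 K → 4800 K to the nearest 100 K.
M_estimate = 10⁶/4800 = 208.33; M_reference = 10⁶/6504 = 153.75.
ΔM = 208.33 − 153.75 = 54.58 → +55 mireds.

+55 mireds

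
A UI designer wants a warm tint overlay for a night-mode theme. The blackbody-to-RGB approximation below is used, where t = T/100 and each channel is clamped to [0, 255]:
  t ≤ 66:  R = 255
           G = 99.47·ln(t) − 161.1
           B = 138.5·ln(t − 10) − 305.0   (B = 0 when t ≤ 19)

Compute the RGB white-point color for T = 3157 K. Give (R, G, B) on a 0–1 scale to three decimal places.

t = 3157/100 = 31.57; the t ≤ 66 branch applies.
R = 255 by definition for t ≤ 66.
G = 99.47·ln 31.57 − 161.1 = 99.47·3.4522 − 161.1 = 182.291.
B = 138.5·ln(31.57 − 10) − 305.0 = 138.5·ln 21.57 − 305.0 = 138.5·3.0713 − 305.0 = 120.376.
Dividing each by 255: (1.0000, 0.7149, 0.4721) → (1.000, 0.715, 0.472).

(1.000, 0.715, 0.472)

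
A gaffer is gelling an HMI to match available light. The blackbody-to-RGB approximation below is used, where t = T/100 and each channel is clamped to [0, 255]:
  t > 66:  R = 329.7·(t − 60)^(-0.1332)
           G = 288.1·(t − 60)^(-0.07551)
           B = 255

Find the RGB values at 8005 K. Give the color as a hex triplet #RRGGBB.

t = 8005/100 = 80.05; the t > 66 branch applies.
R = 329.7·(80.05 − 60)^(-0.1332) = 329.7·20.05^(-0.1332) = 329.7·0.67075 = 221.145.
G = 288.1·(80.05 − 60)^(-0.07551) = 288.1·20.05^(-0.07551) = 288.1·0.79740 = 229.732.
B = 255 by definition for t > 66.
Rounded: (221, 230, 255).
In hex: #DDE6FF.

#DDE6FF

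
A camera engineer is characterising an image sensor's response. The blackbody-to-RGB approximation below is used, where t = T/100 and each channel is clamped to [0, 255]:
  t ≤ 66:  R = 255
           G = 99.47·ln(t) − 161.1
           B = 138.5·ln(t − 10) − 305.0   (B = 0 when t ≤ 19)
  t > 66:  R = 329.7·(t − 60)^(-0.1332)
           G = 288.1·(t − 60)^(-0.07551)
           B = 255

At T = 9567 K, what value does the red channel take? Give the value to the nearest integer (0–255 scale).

t = 9567/100 = 95.67; the t > 66 branch applies.
R = 329.7·(95.67 − 60)^(-0.1332) = 329.7·35.67^(-0.1332) = 329.7·0.62120 = 204.810.
Rounded: 205.

205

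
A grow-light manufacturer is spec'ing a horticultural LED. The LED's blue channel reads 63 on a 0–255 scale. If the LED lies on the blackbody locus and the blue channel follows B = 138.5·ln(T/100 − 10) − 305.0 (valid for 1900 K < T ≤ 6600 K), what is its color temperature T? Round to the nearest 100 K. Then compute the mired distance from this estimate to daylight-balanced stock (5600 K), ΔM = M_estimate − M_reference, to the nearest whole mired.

+238 mireds

ln(t − 10) = (63 + 305.0) / 138.5 = 2.6570.
t − 10 = e^2.6570 = 14.254, so t = 24.254.
T = 100·t = 2425 K → 2400 K to the nearest 100 K.
M_estimate = 10⁶/2400 = 416.67; M_reference = 10⁶/5600 = 178.57.
ΔM = 416.67 − 178.57 = 238.10 → +238 mireds.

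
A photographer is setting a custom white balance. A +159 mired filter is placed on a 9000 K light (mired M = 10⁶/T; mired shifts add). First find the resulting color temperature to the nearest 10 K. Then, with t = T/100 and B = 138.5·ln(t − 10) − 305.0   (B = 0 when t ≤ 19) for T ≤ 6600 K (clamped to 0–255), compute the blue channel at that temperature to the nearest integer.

151

M_in = 10⁶/9000 = 111.11; M_out = 111.11 + (+159) = 270.11.
T_out = 10⁶/270.11 = 3702.2 K → 3700 K; t = 37.
B = 138.5·ln(37 − 10) − 305.0 = 138.5·ln 27 − 305.0 = 138.5·3.2958 − 305.0 = 151.473.
Rounded: 151.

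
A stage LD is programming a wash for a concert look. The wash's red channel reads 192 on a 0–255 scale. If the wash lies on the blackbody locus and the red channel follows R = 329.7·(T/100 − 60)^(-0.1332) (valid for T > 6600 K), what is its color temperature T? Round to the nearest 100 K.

(t − 60)^(-0.1332) = 192/329.7 = 0.58235.
t − 60 = 0.58235^(1/-0.1332) = 0.58235^(-7.508) = 57.929, so t = 117.929.
T = 100·t = 11793 K → 11800 K to the nearest 100 K.

11800 K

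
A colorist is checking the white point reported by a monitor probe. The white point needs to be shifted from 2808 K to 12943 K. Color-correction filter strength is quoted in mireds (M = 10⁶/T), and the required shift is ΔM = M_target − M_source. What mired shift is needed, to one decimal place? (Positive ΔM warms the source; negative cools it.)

-278.9 mireds

M_source = 10⁶/2808 = 356.125; M_target = 10⁶/12943 = 77.262.
ΔM = 77.262 − 356.125 = -278.864 → -278.9 mireds, a cooling shift.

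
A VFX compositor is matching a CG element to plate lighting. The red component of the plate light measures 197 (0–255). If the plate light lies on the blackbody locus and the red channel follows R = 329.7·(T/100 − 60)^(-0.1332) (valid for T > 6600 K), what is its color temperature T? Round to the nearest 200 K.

(t − 60)^(-0.1332) = 197/329.7 = 0.59751.
t − 60 = 0.59751^(1/-0.1332) = 0.59751^(-7.508) = 47.761, so t = 107.761.
T = 100·t = 10776 K → 10800 K to the nearest 200 K.

10800 K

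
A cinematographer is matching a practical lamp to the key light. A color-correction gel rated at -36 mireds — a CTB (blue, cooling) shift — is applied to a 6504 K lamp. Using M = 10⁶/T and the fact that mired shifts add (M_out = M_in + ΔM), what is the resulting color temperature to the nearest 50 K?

M_in = 10⁶/6504 = 153.75 mireds.
M_out = 153.75 + (-36) = 117.75 mireds.
T_out = 10⁶/117.75 = 8492.5 K → 8500 K.

8500 K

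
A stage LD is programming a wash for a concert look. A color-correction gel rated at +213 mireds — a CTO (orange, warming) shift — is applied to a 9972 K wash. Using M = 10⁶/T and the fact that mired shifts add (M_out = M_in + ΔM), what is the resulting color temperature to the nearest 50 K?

M_in = 10⁶/9972 = 100.28 mireds.
M_out = 100.28 + (+213) = 313.28 mireds.
T_out = 10⁶/313.28 = 3192.0 K → 3200 K.

3200 K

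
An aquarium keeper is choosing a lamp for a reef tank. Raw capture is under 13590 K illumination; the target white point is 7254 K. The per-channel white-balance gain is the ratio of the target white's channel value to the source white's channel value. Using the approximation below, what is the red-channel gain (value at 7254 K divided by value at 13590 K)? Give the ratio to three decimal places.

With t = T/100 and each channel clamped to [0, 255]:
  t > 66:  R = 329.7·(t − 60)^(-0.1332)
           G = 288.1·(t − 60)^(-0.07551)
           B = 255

1.271

At 13590 K (t = 135.9):
  R = 329.7·(135.9 − 60)^(-0.1332) = 329.7·75.9^(-0.1332) = 329.7·0.56176 = 185.213.
At 7254 K (t = 72.54):
  R = 329.7·(72.54 − 60)^(-0.1332) = 329.7·12.54^(-0.1332) = 329.7·0.71401 = 235.410.
Gain = 235.410 / 185.213 = 1.2710 → 1.271.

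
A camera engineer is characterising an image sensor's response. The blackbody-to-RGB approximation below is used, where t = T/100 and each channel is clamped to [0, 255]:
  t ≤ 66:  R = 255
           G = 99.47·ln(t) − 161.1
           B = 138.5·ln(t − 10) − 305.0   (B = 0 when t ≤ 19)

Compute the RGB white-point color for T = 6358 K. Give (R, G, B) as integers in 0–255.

t = 6358/100 = 63.58; the t ≤ 66 branch applies.
R = 255 by definition for t ≤ 66.
G = 99.47·ln 63.58 − 161.1 = 99.47·4.1523 − 161.1 = 251.929.
B = 138.5·ln(63.58 − 10) − 305.0 = 138.5·ln 53.58 − 305.0 = 138.5·3.9812 − 305.0 = 246.393.
Rounded: (255, 252, 246).

(255, 252, 246)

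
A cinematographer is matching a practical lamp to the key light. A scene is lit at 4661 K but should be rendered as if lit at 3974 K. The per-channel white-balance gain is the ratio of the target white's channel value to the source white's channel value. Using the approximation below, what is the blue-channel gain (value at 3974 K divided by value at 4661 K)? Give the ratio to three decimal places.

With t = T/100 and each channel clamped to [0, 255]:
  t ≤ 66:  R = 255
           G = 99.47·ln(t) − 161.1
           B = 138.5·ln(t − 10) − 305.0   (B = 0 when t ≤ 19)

At 4661 K (t = 46.61):
  B = 138.5·ln(46.61 − 10) − 305.0 = 138.5·ln 36.61 − 305.0 = 138.5·3.6003 − 305.0 = 193.645.
At 3974 K (t = 39.74):
  B = 138.5·ln(39.74 − 10) − 305.0 = 138.5·ln 29.74 − 305.0 = 138.5·3.3925 − 305.0 = 164.860.
Gain = 164.860 / 193.645 = 0.8514 → 0.851.

0.851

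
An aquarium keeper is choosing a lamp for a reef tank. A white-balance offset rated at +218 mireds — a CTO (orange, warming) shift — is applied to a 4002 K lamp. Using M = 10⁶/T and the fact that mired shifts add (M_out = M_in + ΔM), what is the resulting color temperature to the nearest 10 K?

M_in = 10⁶/4002 = 249.88 mireds.
M_out = 249.88 + (+218) = 467.88 mireds.
T_out = 10⁶/467.88 = 2137.3 K → 2140 K.

2140 K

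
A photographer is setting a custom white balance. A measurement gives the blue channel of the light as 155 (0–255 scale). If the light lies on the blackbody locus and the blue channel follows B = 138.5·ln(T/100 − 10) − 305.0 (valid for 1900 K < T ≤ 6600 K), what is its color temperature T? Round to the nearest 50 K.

3750 K

ln(t − 10) = (155 + 305.0) / 138.5 = 3.3213.
t − 10 = e^3.3213 = 27.696, so t = 37.696.
T = 100·t = 3770 K → 3750 K to the nearest 50 K.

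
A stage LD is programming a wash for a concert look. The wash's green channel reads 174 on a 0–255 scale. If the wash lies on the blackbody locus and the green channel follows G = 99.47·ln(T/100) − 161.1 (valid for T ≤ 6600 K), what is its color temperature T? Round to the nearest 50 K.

ln t = (174 + 161.1) / 99.47 = 3.3689.
t = e^3.3689 = 29.045.
T = 100·t = 2905 K → 2900 K to the nearest 50 K.

2900 K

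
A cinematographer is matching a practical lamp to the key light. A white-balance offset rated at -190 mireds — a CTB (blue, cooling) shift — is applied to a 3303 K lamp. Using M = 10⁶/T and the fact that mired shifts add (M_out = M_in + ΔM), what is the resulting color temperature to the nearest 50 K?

M_in = 10⁶/3303 = 302.76 mireds.
M_out = 302.76 + (-190) = 112.76 mireds.
T_out = 10⁶/112.76 = 8868.8 K → 8850 K.

8850 K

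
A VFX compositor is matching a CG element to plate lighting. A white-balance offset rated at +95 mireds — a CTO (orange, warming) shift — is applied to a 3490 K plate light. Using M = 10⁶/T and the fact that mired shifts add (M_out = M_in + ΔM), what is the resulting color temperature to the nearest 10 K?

M_in = 10⁶/3490 = 286.53 mireds.
M_out = 286.53 + (+95) = 381.53 mireds.
T_out = 10⁶/381.53 = 2621.0 K → 2620 K.

2620 K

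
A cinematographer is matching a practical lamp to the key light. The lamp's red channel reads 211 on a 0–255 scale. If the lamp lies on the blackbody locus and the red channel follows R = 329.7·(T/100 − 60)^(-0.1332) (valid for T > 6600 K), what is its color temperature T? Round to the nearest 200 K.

(t − 60)^(-0.1332) = 211/329.7 = 0.63998.
t − 60 = 0.63998^(1/-0.1332) = 0.63998^(-7.508) = 28.525, so t = 88.525.
T = 100·t = 8853 K → 8800 K to the nearest 200 K.

8800 K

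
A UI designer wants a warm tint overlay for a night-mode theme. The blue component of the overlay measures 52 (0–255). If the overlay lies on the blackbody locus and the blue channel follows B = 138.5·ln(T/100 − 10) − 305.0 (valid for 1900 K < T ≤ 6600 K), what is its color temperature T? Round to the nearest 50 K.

2300 K

ln(t − 10) = (52 + 305.0) / 138.5 = 2.5776.
t − 10 = e^2.5776 = 13.166, so t = 23.166.
T = 100·t = 2317 K → 2300 K to the nearest 50 K.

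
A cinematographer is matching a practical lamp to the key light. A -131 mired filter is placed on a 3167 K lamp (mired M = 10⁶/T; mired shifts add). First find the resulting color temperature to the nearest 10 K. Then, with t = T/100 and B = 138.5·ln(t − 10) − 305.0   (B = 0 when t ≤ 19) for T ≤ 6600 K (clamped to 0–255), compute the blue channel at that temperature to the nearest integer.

219

M_in = 10⁶/3167 = 315.76; M_out = 315.76 + (-131) = 184.76.
T_out = 10⁶/184.76 = 5412.5 K → 5410 K; t = 54.1.
B = 138.5·ln(54.1 − 10) − 305.0 = 138.5·ln 44.1 − 305.0 = 138.5·3.7865 − 305.0 = 219.425.
Rounded: 219.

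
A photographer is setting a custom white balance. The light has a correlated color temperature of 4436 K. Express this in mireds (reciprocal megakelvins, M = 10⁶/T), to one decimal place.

M = 10⁶ / 4436 = 225.428 → 225.4 mireds.

225.4 mireds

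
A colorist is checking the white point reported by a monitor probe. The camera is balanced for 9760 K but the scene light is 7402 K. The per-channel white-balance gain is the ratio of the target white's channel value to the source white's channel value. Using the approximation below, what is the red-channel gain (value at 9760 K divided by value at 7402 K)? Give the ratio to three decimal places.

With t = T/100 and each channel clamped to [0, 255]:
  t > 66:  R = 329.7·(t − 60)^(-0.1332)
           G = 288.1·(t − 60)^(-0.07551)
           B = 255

0.877

At 7402 K (t = 74.02):
  R = 329.7·(74.02 − 60)^(-0.1332) = 329.7·14.02^(-0.1332) = 329.7·0.70348 = 231.938.
At 9760 K (t = 97.6):
  R = 329.7·(97.6 − 60)^(-0.1332) = 329.7·37.6^(-0.1332) = 329.7·0.61686 = 203.378.
Gain = 203.378 / 231.938 = 0.8769 → 0.877.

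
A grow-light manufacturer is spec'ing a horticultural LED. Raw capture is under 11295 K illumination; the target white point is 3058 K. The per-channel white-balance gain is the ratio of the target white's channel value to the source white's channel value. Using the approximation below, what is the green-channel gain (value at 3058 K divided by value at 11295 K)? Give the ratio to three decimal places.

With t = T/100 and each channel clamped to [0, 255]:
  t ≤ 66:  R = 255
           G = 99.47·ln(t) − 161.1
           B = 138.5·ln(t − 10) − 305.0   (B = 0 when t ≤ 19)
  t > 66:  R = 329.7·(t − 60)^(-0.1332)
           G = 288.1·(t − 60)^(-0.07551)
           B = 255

0.839

At 11295 K (t = 112.95):
  G = 288.1·(112.95 − 60)^(-0.07551) = 288.1·52.95^(-0.07551) = 288.1·0.74102 = 213.488.
At 3058 K (t = 30.58):
  G = 99.47·ln 30.58 − 161.1 = 99.47·3.4203 − 161.1 = 179.122.
Gain = 179.122 / 213.488 = 0.8390 → 0.839.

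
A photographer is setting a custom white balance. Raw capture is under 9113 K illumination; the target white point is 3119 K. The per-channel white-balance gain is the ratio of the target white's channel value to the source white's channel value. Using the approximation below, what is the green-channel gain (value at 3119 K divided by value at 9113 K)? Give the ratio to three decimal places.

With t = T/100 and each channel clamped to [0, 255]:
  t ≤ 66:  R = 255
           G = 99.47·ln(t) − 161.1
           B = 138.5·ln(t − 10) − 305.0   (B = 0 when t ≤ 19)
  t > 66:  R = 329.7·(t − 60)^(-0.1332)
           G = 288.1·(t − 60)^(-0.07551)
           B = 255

0.815

At 9113 K (t = 91.13):
  G = 288.1·(91.13 − 60)^(-0.07551) = 288.1·31.13^(-0.07551) = 288.1·0.77135 = 222.225.
At 3119 K (t = 31.19):
  G = 99.47·ln 31.19 − 161.1 = 99.47·3.4401 − 161.1 = 181.087.
Gain = 181.087 / 222.225 = 0.8149 → 0.815.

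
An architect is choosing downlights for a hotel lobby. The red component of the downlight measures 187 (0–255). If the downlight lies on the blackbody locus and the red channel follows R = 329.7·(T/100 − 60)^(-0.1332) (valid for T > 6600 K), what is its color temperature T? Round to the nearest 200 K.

13000 K

(t − 60)^(-0.1332) = 187/329.7 = 0.56718.
t − 60 = 0.56718^(1/-0.1332) = 0.56718^(-7.508) = 70.620, so t = 130.620.
T = 100·t = 13062 K → 13000 K to the nearest 200 K.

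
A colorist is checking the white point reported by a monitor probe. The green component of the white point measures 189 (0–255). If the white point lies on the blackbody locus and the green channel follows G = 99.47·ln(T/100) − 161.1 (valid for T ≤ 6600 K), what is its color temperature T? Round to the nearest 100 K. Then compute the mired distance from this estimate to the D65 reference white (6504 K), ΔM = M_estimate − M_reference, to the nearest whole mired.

+140 mireds

ln t = (189 + 161.1) / 99.47 = 3.5197.
t = e^3.5197 = 33.773.
T = 100·t = 3377 K → 3400 K to the nearest 100 K.
M_estimate = 10⁶/3400 = 294.12; M_reference = 10⁶/6504 = 153.75.
ΔM = 294.12 − 153.75 = 140.37 → +140 mireds.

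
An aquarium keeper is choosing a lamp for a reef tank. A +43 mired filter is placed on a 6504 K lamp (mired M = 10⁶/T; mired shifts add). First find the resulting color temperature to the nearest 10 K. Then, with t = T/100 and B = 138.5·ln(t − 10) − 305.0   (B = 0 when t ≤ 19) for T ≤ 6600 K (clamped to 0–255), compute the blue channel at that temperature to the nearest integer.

209

M_in = 10⁶/6504 = 153.75; M_out = 153.75 + (+43) = 196.75.
T_out = 10⁶/196.75 = 5082.6 K → 5080 K; t = 50.8.
B = 138.5·ln(50.8 − 10) − 305.0 = 138.5·ln 40.8 − 305.0 = 138.5·3.7087 − 305.0 = 208.652.
Rounded: 209.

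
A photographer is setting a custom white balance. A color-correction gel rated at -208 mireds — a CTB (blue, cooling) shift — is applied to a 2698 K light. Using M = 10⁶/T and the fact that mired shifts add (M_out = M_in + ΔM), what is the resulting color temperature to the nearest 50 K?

M_in = 10⁶/2698 = 370.64 mireds.
M_out = 370.64 + (-208) = 162.64 mireds.
T_out = 10⁶/162.64 = 6148.4 K → 6150 K.

6150 K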